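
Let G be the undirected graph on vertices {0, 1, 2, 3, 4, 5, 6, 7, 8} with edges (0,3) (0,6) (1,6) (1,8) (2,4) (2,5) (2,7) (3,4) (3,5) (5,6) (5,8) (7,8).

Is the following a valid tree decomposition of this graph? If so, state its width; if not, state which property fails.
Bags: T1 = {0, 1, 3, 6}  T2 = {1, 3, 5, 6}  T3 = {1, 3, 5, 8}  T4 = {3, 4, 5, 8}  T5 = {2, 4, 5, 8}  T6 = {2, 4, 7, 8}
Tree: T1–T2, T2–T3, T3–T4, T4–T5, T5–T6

Yes; width 3.

Checking the three conditions: (i) the bags cover all of {0, 1, 2, 3, 4, 5, 6, 7, 8}; (ii) for each edge, some bag contains both endpoints; (iii) the bags containing any fixed vertex form a subtree. All hold, so the decomposition is valid with width 4 − 1 = 3.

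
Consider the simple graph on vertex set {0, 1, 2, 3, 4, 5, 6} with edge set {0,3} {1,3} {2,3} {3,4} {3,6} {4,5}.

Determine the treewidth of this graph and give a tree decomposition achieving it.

Every bag has size at most 2, so the width is 2 − 1 = 1 and tw(G) ≤ 1. Any graph with an edge has treewidth ≥ 1, and G has the edge 6–3. The upper and lower bounds meet at 1, so that is the treewidth.

Treewidth 1.
One such decomposition:
Bags: B1 = {3, 6}  B2 = {0, 3}  B3 = {1, 3}  B4 = {3, 4}  B5 = {2, 3}  B6 = {4, 5}
Tree: B1–B2, B1–B3, B3–B4, B1–B5, B4–B6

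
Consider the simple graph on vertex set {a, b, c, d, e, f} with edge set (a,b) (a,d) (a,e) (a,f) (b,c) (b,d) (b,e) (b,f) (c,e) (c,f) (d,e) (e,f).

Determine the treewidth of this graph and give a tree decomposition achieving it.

Every bag has size at most 4, so the width is 4 − 1 = 3 and tw(G) ≤ 3. On the other hand G contains the 4-clique {a, b, d, e}. A clique must lie in a single bag of any decomposition, so no decomposition can have width below 3. The upper and lower bounds meet at 3, so that is the treewidth.

Treewidth 3.
One such decomposition:
Bags: B1 = {b, c, e, f}  B2 = {a, b, e, f}  B3 = {a, b, d, e}
Tree: B1–B2, B2–B3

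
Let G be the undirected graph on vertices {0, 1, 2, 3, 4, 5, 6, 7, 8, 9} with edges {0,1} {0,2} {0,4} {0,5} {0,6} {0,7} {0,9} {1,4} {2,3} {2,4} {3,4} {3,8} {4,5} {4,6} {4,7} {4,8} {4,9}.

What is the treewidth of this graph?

A width-2 tree decomposition is:
Bags: B1 = {0, 1, 4}  B2 = {0, 4, 6}  B3 = {0, 2, 4}  B4 = {0, 4, 5}  B5 = {2, 3, 4}  B6 = {0, 4, 9}  B7 = {0, 4, 7}  B8 = {3, 4, 8}
Tree: B1–B2, B1–B3, B2–B4, B3–B5, B3–B6, B3–B7, B5–B8
Every bag has size at most 3, so the width is 3 − 1 = 2 and tw(G) ≤ 2. On the other hand G contains the 3-clique {0, 1, 4}. A clique must lie in a single bag of any decomposition, so no decomposition can have width below 2. Therefore the treewidth is 2.

2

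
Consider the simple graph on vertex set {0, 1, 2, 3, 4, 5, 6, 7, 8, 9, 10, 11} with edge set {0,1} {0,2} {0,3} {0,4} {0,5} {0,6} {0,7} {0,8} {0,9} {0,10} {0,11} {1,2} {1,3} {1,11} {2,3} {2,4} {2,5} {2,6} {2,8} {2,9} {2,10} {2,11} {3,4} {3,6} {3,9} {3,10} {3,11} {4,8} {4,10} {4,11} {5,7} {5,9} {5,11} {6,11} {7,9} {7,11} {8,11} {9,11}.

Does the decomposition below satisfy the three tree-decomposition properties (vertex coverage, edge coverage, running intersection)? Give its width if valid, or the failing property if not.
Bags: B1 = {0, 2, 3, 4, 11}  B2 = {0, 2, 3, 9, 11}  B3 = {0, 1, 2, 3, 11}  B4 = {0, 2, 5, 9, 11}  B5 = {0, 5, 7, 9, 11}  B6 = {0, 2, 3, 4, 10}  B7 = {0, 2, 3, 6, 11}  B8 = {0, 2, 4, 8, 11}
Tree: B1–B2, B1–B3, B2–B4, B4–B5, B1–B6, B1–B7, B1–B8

Yes; width 4.

Vertex coverage: the bags together contain {0, 1, 2, 3, 4, 5, 6, 7, 8, 9, 10, 11}, the full vertex set. Edge coverage: each edge of G has both endpoints in at least one bag. Running intersection: for every vertex, the bags containing it form a connected subtree. All three properties hold, so this is a valid tree decomposition of width max|bag| − 1 = 4, and hence tw(G) ≤ 4.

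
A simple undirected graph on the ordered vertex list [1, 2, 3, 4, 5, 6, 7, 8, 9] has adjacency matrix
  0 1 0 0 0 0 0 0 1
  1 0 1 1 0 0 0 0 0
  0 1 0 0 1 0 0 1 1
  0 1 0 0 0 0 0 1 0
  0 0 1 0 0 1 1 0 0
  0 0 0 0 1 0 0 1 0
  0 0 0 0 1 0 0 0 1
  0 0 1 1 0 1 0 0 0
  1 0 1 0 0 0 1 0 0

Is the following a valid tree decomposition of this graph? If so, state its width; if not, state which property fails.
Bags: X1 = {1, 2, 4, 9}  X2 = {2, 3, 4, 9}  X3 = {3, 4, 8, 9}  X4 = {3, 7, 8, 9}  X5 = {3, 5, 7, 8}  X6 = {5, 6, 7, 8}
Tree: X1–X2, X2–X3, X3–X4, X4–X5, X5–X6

Yes; width 3.

Vertex coverage: the bags together contain {1, 2, 3, 4, 5, 6, 7, 8, 9}, the full vertex set. Edge coverage: each edge of G has both endpoints in at least one bag. Running intersection: for every vertex, the bags containing it form a connected subtree. All three properties hold, so this is a valid tree decomposition of width max|bag| − 1 = 3, and hence tw(G) ≤ 3.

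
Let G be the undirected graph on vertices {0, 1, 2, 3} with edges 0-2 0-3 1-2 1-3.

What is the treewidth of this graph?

2

A width-2 tree decomposition is:
Bags: B1 = {0, 2, 3}  B2 = {1, 2, 3}
Tree: B1–B2
The largest bag has 3 vertices, giving width 2; this decomposition certifies tw(G) ≤ 2. Since 3–0–2–1–3 is a cycle in G, G is not acyclic. Forests are exactly the graphs of treewidth ≤ 1, so tw(G) ≥ 2. The upper and lower bounds meet at 2, so that is the treewidth.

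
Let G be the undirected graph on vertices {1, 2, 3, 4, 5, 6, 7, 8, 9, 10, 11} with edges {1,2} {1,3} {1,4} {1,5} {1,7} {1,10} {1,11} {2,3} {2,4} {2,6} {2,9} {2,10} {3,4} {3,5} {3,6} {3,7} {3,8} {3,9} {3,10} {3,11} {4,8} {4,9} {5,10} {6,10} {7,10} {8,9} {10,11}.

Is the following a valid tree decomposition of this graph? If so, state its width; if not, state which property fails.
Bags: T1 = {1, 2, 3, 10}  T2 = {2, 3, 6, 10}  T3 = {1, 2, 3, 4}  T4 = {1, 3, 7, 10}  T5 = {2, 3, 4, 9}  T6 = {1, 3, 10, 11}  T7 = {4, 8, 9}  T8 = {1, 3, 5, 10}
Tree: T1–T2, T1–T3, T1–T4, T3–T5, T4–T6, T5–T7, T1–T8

No — edge (3,8) lies in no bag.

A tree decomposition must satisfy three properties: every vertex lies in some bag; for every edge, both endpoints lie together in some bag; and for every vertex, the bags containing it form a connected subtree. Here edge (3,8) lies in no bag, so the decomposition is invalid.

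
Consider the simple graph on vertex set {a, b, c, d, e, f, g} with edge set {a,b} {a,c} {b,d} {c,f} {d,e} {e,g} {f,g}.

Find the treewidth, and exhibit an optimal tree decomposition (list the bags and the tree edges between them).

Treewidth 2.
Bags: B1 = {d, e, g}  B2 = {b, d, g}  B3 = {a, b, g}  B4 = {a, c, g}  B5 = {c, f, g}
Tree: B1–B2, B2–B3, B3–B4, B4–B5

Every bag has size at most 3, so the width is 3 − 1 = 2 and tw(G) ≤ 2. For the lower bound, G contains the cycle g–e–d–b–a–c–f–g, so G is not a forest; only forests have treewidth ≤ 1, hence tw(G) ≥ 2. The upper and lower bounds meet at 2, so that is the treewidth.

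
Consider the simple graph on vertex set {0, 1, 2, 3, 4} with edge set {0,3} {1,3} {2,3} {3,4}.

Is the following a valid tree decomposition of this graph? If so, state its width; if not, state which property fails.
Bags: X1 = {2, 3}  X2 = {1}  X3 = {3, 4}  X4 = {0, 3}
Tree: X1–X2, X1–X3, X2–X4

No — edge (3,1) lies in no bag.

A tree decomposition must satisfy three properties: every vertex lies in some bag; for every edge, both endpoints lie together in some bag; and for every vertex, the bags containing it form a connected subtree. Here edge (3,1) lies in no bag, so the decomposition is invalid.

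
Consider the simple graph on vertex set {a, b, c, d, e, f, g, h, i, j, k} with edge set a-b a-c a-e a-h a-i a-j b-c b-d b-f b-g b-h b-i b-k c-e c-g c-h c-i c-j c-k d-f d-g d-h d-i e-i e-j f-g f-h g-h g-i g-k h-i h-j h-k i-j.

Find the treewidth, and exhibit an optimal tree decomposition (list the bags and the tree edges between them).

Each bag holds 5 vertices, so the decomposition has width 4, which upper-bounds the treewidth. Conversely, {a, c, e, i, j} is a clique of size 5, and the vertices of any clique must share a bag in every tree decomposition; so some bag has ≥ 5 vertices and tw(G) ≥ 4. Therefore the treewidth is 4.

Treewidth 4.
Bags: B1 = {b, c, g, h, i}  B2 = {a, b, c, h, i}  B3 = {a, c, h, i, j}  B4 = {b, d, g, h, i}  B5 = {b, c, g, h, k}  B6 = {b, d, f, g, h}  B7 = {a, c, e, i, j}
Tree: B1–B2, B2–B3, B1–B4, B1–B5, B4–B6, B3–B7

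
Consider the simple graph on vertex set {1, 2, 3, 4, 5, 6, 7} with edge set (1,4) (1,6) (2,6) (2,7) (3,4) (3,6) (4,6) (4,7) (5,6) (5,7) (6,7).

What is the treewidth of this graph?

2

A width-2 tree decomposition is:
Bags: B1 = {4, 6, 7}  B2 = {5, 6, 7}  B3 = {2, 6, 7}  B4 = {3, 4, 6}  B5 = {1, 4, 6}
Tree: B1–B2, B1–B3, B1–B4, B4–B5
Every bag has size at most 3, so the width is 3 − 1 = 2 and tw(G) ≤ 2. Conversely, {2, 6, 7} is a clique of size 3, and the vertices of any clique must share a bag in every tree decomposition; so some bag has ≥ 3 vertices and tw(G) ≥ 2. Therefore the treewidth is 2.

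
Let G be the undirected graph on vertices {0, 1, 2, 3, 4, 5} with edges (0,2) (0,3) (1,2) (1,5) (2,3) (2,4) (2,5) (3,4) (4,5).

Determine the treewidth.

2

A width-2 tree decomposition is:
Bags: B1 = {2, 3, 4}  B2 = {0, 2, 3}  B3 = {2, 4, 5}  B4 = {1, 2, 5}
Tree: B1–B2, B1–B3, B3–B4
Each bag holds 3 vertices, so the decomposition has width 2, which upper-bounds the treewidth. Conversely, {1, 2, 5} is a clique of size 3, and the vertices of any clique must share a bag in every tree decomposition; so some bag has ≥ 3 vertices and tw(G) ≥ 2. Therefore the treewidth is 2.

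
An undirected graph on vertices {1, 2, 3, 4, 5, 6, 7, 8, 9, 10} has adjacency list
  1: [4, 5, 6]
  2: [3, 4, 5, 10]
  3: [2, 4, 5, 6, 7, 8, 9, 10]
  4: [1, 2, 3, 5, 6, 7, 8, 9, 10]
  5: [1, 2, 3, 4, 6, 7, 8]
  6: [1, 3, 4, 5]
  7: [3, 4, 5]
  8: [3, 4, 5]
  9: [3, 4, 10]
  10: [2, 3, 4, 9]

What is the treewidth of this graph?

3

A width-3 tree decomposition is:
Bags: B1 = {3, 4, 5, 6}  B2 = {2, 3, 4, 5}  B3 = {2, 3, 4, 10}  B4 = {3, 4, 9, 10}  B5 = {1, 4, 5, 6}  B6 = {3, 4, 5, 7}  B7 = {3, 4, 5, 8}
Tree: B1–B2, B2–B3, B3–B4, B1–B5, B1–B6, B1–B7
The largest bag has 4 vertices, giving width 3; this decomposition certifies tw(G) ≤ 3. For the lower bound, the 4 vertices {1, 4, 5, 6} are pairwise adjacent, and any tree decomposition puts a clique entirely inside one bag — forcing width ≥ 3. Hence tw(G) = 3 exactly.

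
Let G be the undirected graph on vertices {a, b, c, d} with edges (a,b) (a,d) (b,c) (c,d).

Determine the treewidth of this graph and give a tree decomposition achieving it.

The largest bag has 3 vertices, giving width 2; this decomposition certifies tw(G) ≤ 2. For the lower bound, G contains the cycle a–d–c–b–a, so G is not a forest; only forests have treewidth ≤ 1, hence tw(G) ≥ 2. Hence tw(G) = 2 exactly.

Treewidth 2.
One optimal decomposition is:
Bags: B1 = {a, c, d}  B2 = {a, b, c}
Tree: B1–B2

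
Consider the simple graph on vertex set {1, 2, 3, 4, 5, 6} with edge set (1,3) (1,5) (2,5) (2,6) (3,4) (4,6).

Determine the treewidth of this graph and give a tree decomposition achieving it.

Every bag has size at most 3, so the width is 3 − 1 = 2 and tw(G) ≤ 2. For the lower bound, G contains the cycle 6–2–5–1–3–4–6, so G is not a forest; only forests have treewidth ≤ 1, hence tw(G) ≥ 2. Therefore the treewidth is 2.

Treewidth 2.
One such decomposition:
Bags: B1 = {2, 5, 6}  B2 = {1, 5, 6}  B3 = {1, 3, 6}  B4 = {3, 4, 6}
Tree: B1–B2, B2–B3, B3–B4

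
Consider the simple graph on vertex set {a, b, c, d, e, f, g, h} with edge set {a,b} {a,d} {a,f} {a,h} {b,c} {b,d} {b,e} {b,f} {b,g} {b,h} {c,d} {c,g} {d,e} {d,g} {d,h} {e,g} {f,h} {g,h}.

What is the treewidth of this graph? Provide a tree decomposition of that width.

Each bag holds 4 vertices, so the decomposition has width 3, which upper-bounds the treewidth. Conversely, {b, d, e, g} is a clique of size 4, and the vertices of any clique must share a bag in every tree decomposition; so some bag has ≥ 4 vertices and tw(G) ≥ 3. Hence tw(G) = 3 exactly.

Treewidth 3.
Bags: B1 = {b, d, g, h}  B2 = {a, b, d, h}  B3 = {b, d, e, g}  B4 = {a, b, f, h}  B5 = {b, c, d, g}
Tree: B1–B2, B1–B3, B2–B4, B1–B5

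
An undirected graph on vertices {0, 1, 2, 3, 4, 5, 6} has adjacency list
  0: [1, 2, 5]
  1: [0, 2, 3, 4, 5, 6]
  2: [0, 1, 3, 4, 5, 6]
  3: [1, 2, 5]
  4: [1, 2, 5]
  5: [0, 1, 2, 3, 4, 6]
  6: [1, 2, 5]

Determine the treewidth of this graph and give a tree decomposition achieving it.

Treewidth 3.
One such decomposition:
Bags: B1 = {1, 2, 5, 6}  B2 = {0, 1, 2, 5}  B3 = {1, 2, 4, 5}  B4 = {1, 2, 3, 5}
Tree: B1–B2, B2–B3, B3–B4

The largest bag has 4 vertices, giving width 3; this decomposition certifies tw(G) ≤ 3. On the other hand G contains the 4-clique {0, 1, 2, 5}. A clique must lie in a single bag of any decomposition, so no decomposition can have width below 3. Hence tw(G) = 3 exactly.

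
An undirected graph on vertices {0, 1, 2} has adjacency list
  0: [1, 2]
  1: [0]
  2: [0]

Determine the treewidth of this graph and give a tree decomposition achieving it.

Treewidth 1.
Bags: B1 = {0, 1}  B2 = {0, 2}
Tree: B1–B2

Every bag has size at most 2, so the width is 2 − 1 = 1 and tw(G) ≤ 1. Any graph with an edge has treewidth ≥ 1, and G has the edge 1–0. The upper and lower bounds meet at 1, so that is the treewidth.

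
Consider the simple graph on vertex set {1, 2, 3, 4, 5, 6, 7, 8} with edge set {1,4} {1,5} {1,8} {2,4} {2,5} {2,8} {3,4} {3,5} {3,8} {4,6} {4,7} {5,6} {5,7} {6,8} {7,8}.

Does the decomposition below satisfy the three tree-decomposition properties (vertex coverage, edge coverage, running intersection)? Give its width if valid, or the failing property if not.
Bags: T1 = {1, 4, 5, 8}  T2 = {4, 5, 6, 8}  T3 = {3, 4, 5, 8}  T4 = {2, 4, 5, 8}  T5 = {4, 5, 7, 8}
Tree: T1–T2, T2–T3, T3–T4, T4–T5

Vertex coverage: the bags together contain {1, 2, 3, 4, 5, 6, 7, 8}, the full vertex set. Edge coverage: each edge of G has both endpoints in at least one bag. Running intersection: for every vertex, the bags containing it form a connected subtree. All three properties hold, so this is a valid tree decomposition of width max|bag| − 1 = 3, and hence tw(G) ≤ 3.

Yes; width 3.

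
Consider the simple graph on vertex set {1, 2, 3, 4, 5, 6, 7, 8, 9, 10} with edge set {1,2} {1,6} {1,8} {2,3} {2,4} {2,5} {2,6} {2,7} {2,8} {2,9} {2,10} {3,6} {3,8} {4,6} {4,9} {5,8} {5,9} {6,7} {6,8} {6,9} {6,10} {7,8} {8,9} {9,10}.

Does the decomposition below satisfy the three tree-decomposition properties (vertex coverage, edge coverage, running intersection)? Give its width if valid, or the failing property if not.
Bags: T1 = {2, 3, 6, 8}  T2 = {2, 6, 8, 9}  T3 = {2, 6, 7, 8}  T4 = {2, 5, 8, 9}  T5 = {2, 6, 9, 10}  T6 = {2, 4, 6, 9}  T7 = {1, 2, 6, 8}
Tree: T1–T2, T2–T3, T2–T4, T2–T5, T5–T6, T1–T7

Yes; width 3.

Vertex coverage: the bags together contain {1, 2, 3, 4, 5, 6, 7, 8, 9, 10}, the full vertex set. Edge coverage: each edge of G has both endpoints in at least one bag. Running intersection: for every vertex, the bags containing it form a connected subtree. All three properties hold, so this is a valid tree decomposition of width max|bag| − 1 = 3, and hence tw(G) ≤ 3.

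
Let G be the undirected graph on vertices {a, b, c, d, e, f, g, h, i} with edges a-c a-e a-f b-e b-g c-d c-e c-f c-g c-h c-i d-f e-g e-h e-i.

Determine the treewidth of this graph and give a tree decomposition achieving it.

Every bag has size at most 3, so the width is 3 − 1 = 2 and tw(G) ≤ 2. Conversely, {c, d, f} is a clique of size 3, and the vertices of any clique must share a bag in every tree decomposition; so some bag has ≥ 3 vertices and tw(G) ≥ 2. Combining the bounds, tw(G) = 2.

Treewidth 2.
One optimal decomposition is:
Bags: B1 = {a, c, f}  B2 = {a, c, e}  B3 = {c, e, g}  B4 = {b, e, g}  B5 = {c, e, i}  B6 = {c, d, f}  B7 = {c, e, h}
Tree: B1–B2, B2–B3, B3–B4, B3–B5, B1–B6, B2–B7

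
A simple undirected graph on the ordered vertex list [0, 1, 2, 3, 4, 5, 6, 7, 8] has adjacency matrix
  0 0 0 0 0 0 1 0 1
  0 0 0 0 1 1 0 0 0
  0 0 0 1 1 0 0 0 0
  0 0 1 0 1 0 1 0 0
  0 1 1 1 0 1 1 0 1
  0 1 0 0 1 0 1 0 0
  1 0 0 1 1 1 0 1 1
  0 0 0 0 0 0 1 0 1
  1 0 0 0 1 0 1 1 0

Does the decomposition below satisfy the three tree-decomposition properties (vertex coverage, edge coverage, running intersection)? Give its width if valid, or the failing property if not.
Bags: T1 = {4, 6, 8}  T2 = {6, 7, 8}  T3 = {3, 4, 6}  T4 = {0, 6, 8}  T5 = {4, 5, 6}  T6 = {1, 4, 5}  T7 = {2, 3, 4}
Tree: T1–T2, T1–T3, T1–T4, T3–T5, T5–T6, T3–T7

Checking the three conditions: (i) the bags cover all of {0, 1, 2, 3, 4, 5, 6, 7, 8}; (ii) for each edge, some bag contains both endpoints; (iii) the bags containing any fixed vertex form a subtree. All hold, so the decomposition is valid with width 3 − 1 = 2.

Yes; width 2.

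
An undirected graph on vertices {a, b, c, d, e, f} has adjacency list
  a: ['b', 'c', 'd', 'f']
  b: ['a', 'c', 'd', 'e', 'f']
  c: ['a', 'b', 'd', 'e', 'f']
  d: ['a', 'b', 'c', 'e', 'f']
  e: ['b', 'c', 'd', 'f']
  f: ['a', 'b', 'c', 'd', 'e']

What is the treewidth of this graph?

4

A width-4 tree decomposition is:
Bags: B1 = {a, b, c, d, f}  B2 = {b, c, d, e, f}
Tree: B1–B2
Each bag holds 5 vertices, so the decomposition has width 4, which upper-bounds the treewidth. On the other hand G contains the 5-clique {b, c, d, e, f}. A clique must lie in a single bag of any decomposition, so no decomposition can have width below 4. Combining the bounds, tw(G) = 4.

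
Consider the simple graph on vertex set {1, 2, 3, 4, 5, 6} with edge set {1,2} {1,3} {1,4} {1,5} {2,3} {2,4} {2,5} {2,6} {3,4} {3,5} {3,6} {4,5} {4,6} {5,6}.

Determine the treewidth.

A width-4 tree decomposition is:
Bags: B1 = {2, 3, 4, 5, 6}  B2 = {1, 2, 3, 4, 5}
Tree: B1–B2
The largest bag has 5 vertices, giving width 4; this decomposition certifies tw(G) ≤ 4. For the lower bound, the 5 vertices {1, 2, 3, 4, 5} are pairwise adjacent, and any tree decomposition puts a clique entirely inside one bag — forcing width ≥ 4. Combining the bounds, tw(G) = 4.

4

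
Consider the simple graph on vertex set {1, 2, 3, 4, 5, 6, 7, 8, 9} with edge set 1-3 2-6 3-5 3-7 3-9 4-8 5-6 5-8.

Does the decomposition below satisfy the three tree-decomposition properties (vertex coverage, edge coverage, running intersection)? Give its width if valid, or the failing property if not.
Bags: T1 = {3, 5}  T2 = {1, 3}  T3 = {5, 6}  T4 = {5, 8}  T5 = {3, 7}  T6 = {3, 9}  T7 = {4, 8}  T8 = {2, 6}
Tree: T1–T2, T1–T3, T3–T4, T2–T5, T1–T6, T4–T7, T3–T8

Yes; width 1.

Checking the three conditions: (i) the bags cover all of {1, 2, 3, 4, 5, 6, 7, 8, 9}; (ii) for each edge, some bag contains both endpoints; (iii) the bags containing any fixed vertex form a subtree. All hold, so the decomposition is valid with width 2 − 1 = 1.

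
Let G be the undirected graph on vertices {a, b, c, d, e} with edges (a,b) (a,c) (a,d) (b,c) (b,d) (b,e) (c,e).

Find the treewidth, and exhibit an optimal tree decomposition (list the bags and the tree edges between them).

The largest bag has 3 vertices, giving width 2; this decomposition certifies tw(G) ≤ 2. Conversely, {a, b, d} is a clique of size 3, and the vertices of any clique must share a bag in every tree decomposition; so some bag has ≥ 3 vertices and tw(G) ≥ 2. Combining the bounds, tw(G) = 2.

Treewidth 2.
One optimal decomposition is:
Bags: B1 = {a, b, c}  B2 = {a, b, d}  B3 = {b, c, e}
Tree: B1–B2, B1–B3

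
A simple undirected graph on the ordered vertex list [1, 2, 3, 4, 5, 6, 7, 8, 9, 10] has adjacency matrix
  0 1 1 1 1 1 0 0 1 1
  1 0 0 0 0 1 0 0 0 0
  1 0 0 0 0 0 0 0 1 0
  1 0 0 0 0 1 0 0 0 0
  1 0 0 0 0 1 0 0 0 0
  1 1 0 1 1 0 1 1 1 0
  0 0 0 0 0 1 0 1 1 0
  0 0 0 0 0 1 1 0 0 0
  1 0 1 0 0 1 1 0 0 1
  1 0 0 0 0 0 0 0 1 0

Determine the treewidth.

A width-2 tree decomposition is:
Bags: B1 = {1, 5, 6}  B2 = {1, 6, 9}  B3 = {1, 9, 10}  B4 = {1, 4, 6}  B5 = {6, 7, 9}  B6 = {1, 3, 9}  B7 = {1, 2, 6}  B8 = {6, 7, 8}
Tree: B1–B2, B2–B3, B2–B4, B2–B5, B3–B6, B4–B7, B5–B8
The largest bag has 3 vertices, giving width 2; this decomposition certifies tw(G) ≤ 2. Conversely, {6, 7, 8} is a clique of size 3, and the vertices of any clique must share a bag in every tree decomposition; so some bag has ≥ 3 vertices and tw(G) ≥ 2. Combining the bounds, tw(G) = 2.

2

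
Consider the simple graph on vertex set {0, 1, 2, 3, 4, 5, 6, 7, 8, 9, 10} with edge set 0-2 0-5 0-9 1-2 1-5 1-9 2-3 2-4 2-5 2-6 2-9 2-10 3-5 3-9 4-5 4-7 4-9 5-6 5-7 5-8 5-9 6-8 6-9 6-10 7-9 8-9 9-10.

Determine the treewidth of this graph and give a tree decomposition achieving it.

Treewidth 3.
One such decomposition:
Bags: B1 = {2, 5, 6, 9}  B2 = {2, 6, 9, 10}  B3 = {2, 4, 5, 9}  B4 = {0, 2, 5, 9}  B5 = {4, 5, 7, 9}  B6 = {1, 2, 5, 9}  B7 = {2, 3, 5, 9}  B8 = {5, 6, 8, 9}
Tree: B1–B2, B1–B3, B1–B4, B3–B5, B3–B6, B3–B7, B1–B8

Each bag holds 4 vertices, so the decomposition has width 3, which upper-bounds the treewidth. Conversely, {2, 6, 9, 10} is a clique of size 4, and the vertices of any clique must share a bag in every tree decomposition; so some bag has ≥ 4 vertices and tw(G) ≥ 3. Combining the bounds, tw(G) = 3.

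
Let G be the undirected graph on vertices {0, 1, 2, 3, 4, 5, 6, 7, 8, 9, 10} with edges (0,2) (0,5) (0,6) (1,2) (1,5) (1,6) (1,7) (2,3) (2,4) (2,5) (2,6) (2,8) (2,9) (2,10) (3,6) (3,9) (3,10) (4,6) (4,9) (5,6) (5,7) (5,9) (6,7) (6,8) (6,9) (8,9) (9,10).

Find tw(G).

3

A width-3 tree decomposition is:
Bags: B1 = {2, 6, 8, 9}  B2 = {2, 5, 6, 9}  B3 = {2, 3, 6, 9}  B4 = {2, 4, 6, 9}  B5 = {1, 2, 5, 6}  B6 = {2, 3, 9, 10}  B7 = {1, 5, 6, 7}  B8 = {0, 2, 5, 6}
Tree: B1–B2, B1–B3, B1–B4, B2–B5, B3–B6, B5–B7, B5–B8
The largest bag has 4 vertices, giving width 3; this decomposition certifies tw(G) ≤ 3. Conversely, {2, 3, 9, 10} is a clique of size 4, and the vertices of any clique must share a bag in every tree decomposition; so some bag has ≥ 4 vertices and tw(G) ≥ 3. Hence tw(G) = 3 exactly.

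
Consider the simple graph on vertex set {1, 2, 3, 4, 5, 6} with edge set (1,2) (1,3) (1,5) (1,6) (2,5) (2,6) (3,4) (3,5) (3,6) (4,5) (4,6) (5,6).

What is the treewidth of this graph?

A width-3 tree decomposition is:
Bags: B1 = {3, 4, 5, 6}  B2 = {1, 3, 5, 6}  B3 = {1, 2, 5, 6}
Tree: B1–B2, B2–B3
Every bag has size at most 4, so the width is 4 − 1 = 3 and tw(G) ≤ 3. On the other hand G contains the 4-clique {1, 2, 5, 6}. A clique must lie in a single bag of any decomposition, so no decomposition can have width below 3. Hence tw(G) = 3 exactly.

3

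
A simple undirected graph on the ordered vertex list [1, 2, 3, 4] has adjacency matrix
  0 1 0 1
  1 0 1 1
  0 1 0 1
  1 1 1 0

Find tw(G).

A width-2 tree decomposition is:
Bags: B1 = {2, 3, 4}  B2 = {1, 2, 4}
Tree: B1–B2
Every bag has size at most 3, so the width is 3 − 1 = 2 and tw(G) ≤ 2. On the other hand G contains the 3-clique {1, 2, 4}. A clique must lie in a single bag of any decomposition, so no decomposition can have width below 2. Hence tw(G) = 2 exactly.

2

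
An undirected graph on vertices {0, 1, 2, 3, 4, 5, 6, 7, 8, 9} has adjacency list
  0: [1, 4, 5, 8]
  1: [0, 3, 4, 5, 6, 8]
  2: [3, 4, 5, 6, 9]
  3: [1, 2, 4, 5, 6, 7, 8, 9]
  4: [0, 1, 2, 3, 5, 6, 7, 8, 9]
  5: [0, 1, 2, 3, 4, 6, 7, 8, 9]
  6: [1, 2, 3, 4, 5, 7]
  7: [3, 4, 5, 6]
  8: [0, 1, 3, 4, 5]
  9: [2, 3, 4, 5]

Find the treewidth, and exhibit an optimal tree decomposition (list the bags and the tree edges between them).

Treewidth 4.
One such decomposition:
Bags: B1 = {3, 4, 5, 6, 7}  B2 = {2, 3, 4, 5, 6}  B3 = {2, 3, 4, 5, 9}  B4 = {1, 3, 4, 5, 6}  B5 = {1, 3, 4, 5, 8}  B6 = {0, 1, 4, 5, 8}
Tree: B1–B2, B2–B3, B1–B4, B4–B5, B5–B6

Each bag holds 5 vertices, so the decomposition has width 4, which upper-bounds the treewidth. On the other hand G contains the 5-clique {0, 1, 4, 5, 8}. A clique must lie in a single bag of any decomposition, so no decomposition can have width below 4. Hence tw(G) = 4 exactly.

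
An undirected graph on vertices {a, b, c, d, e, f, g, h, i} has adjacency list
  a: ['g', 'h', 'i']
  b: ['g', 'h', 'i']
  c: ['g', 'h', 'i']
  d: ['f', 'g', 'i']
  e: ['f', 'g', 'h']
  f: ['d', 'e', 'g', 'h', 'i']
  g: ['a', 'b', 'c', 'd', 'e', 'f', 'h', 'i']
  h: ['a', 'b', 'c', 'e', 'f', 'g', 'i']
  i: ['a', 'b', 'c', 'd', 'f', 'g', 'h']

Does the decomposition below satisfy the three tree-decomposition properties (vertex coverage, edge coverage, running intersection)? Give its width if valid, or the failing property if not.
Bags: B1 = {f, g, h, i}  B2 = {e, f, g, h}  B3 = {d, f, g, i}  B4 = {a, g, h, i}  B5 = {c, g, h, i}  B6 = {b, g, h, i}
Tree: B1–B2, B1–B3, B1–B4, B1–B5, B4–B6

Every vertex of G appears in some bag (union = {a, b, c, d, e, f, g, h, i}); every edge is covered by a bag; and for each vertex v the set of bags containing v is connected in the bag tree. The decomposition is therefore valid. The largest bag has 4 vertices, so the width is 3.

Yes; width 3.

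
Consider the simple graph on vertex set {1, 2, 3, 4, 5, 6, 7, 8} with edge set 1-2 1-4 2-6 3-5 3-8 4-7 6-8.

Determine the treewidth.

A width-1 tree decomposition is:
Bags: B1 = {3, 5}  B2 = {3, 8}  B3 = {6, 8}  B4 = {2, 6}  B5 = {1, 2}  B6 = {1, 4}  B7 = {4, 7}
Tree: B1–B2, B2–B3, B3–B4, B4–B5, B5–B6, B6–B7
The largest bag has 2 vertices, giving width 1; this decomposition certifies tw(G) ≤ 1. Since G has at least one edge (e.g. 5–3), it is not an edgeless graph, so tw(G) ≥ 1. Combining the bounds, tw(G) = 1.

1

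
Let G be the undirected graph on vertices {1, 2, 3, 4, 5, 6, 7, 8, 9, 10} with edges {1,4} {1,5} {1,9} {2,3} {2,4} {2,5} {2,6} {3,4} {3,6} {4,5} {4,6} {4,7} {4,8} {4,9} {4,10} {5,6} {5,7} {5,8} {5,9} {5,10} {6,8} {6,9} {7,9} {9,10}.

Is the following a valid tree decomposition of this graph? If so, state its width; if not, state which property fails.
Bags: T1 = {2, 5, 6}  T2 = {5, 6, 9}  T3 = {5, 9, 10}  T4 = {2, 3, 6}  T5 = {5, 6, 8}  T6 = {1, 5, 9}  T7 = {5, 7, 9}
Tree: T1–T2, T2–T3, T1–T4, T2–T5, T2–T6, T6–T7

No — vertex 4 appears in no bag.

A tree decomposition must satisfy three properties: every vertex lies in some bag; for every edge, both endpoints lie together in some bag; and for every vertex, the bags containing it form a connected subtree. Here vertex 4 appears in no bag, so the decomposition is invalid.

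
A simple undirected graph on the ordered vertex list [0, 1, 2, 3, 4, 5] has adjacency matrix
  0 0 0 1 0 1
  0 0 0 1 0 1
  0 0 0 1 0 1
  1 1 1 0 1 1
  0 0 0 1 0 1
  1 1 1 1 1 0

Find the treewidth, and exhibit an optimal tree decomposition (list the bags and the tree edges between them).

The largest bag has 3 vertices, giving width 2; this decomposition certifies tw(G) ≤ 2. For the lower bound, the 3 vertices {0, 3, 5} are pairwise adjacent, and any tree decomposition puts a clique entirely inside one bag — forcing width ≥ 2. Therefore the treewidth is 2.

Treewidth 2.
One optimal decomposition is:
Bags: B1 = {2, 3, 5}  B2 = {1, 3, 5}  B3 = {0, 3, 5}  B4 = {3, 4, 5}
Tree: B1–B2, B2–B3, B1–B4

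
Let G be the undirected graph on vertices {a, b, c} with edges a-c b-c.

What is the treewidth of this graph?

A width-1 tree decomposition is:
Bags: B1 = {b, c}  B2 = {a, c}
Tree: B1–B2
Every bag has size at most 2, so the width is 2 − 1 = 1 and tw(G) ≤ 1. G has an edge, so its treewidth is at least 1. The upper and lower bounds meet at 1, so that is the treewidth.

1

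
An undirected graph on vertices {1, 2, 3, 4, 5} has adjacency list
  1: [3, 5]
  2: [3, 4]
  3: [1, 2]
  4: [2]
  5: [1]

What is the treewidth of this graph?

A width-1 tree decomposition is:
Bags: B1 = {1, 5}  B2 = {1, 3}  B3 = {2, 3}  B4 = {2, 4}
Tree: B1–B2, B2–B3, B3–B4
The largest bag has 2 vertices, giving width 1; this decomposition certifies tw(G) ≤ 1. Any graph with an edge has treewidth ≥ 1, and G has the edge 5–1. The upper and lower bounds meet at 1, so that is the treewidth.

1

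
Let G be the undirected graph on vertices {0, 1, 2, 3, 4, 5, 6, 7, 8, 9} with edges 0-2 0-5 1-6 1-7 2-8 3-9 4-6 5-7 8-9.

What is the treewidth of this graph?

1

A width-1 tree decomposition is:
Bags: B1 = {4, 6}  B2 = {1, 6}  B3 = {1, 7}  B4 = {5, 7}  B5 = {0, 5}  B6 = {0, 2}  B7 = {2, 8}  B8 = {8, 9}  B9 = {3, 9}
Tree: B1–B2, B2–B3, B3–B4, B4–B5, B5–B6, B6–B7, B7–B8, B8–B9
Each bag holds 2 vertices, so the decomposition has width 1, which upper-bounds the treewidth. G has an edge, so its treewidth is at least 1. Hence tw(G) = 1 exactly.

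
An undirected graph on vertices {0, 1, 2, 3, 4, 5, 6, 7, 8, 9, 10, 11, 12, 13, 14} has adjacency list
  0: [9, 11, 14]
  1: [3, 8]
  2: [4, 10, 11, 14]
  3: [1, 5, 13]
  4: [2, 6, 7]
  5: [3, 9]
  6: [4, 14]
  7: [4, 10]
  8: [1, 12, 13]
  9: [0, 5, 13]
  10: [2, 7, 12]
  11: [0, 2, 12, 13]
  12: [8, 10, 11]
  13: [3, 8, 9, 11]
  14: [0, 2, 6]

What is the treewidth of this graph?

A width-3 tree decomposition is:
Bags: B1 = {1, 3, 5, 9}  B2 = {1, 3, 9, 13}  B3 = {1, 8, 9, 13}  B4 = {0, 8, 9, 13}  B5 = {0, 8, 11, 13}  B6 = {0, 8, 11, 12}  B7 = {0, 11, 12, 14}  B8 = {2, 11, 12, 14}  B9 = {2, 10, 12, 14}  B10 = {2, 6, 10, 14}  B11 = {2, 4, 6, 10}  B12 = {4, 6, 7, 10}
Tree: B1–B2, B2–B3, B3–B4, B4–B5, B5–B6, B6–B7, B7–B8, B8–B9, B9–B10, B10–B11, B11–B12
The largest bag has 4 vertices, giving width 3; this decomposition certifies tw(G) ≤ 3. For the lower bound: the 4 vertex sets {1,3,5}, {9}, {13}, {0,8,11,12} are disjoint, each induces a connected subgraph, and every pair is joined by at least one edge of G. Contracting each set to a single vertex therefore yields K_{4} as a minor, and since treewidth is minor-monotone, tw(G) ≥ tw(K_{4}) = 3. The upper and lower bounds meet at 3, so that is the treewidth.

3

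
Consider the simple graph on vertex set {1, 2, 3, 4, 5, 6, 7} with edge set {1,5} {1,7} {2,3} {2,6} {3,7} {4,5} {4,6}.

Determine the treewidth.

A width-2 tree decomposition is:
Bags: B1 = {1, 4, 5}  B2 = {1, 4, 7}  B3 = {3, 4, 7}  B4 = {2, 3, 4}  B5 = {2, 4, 6}
Tree: B1–B2, B2–B3, B3–B4, B4–B5
The largest bag has 3 vertices, giving width 2; this decomposition certifies tw(G) ≤ 2. For the lower bound, G contains the cycle 4–5–1–7–3–2–6–4, so G is not a forest; only forests have treewidth ≤ 1, hence tw(G) ≥ 2. Hence tw(G) = 2 exactly.

2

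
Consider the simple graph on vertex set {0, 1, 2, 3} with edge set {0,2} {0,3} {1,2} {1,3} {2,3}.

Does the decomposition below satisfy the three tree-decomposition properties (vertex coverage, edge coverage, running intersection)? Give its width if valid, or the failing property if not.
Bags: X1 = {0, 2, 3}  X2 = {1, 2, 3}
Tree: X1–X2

Vertex coverage: the bags together contain {0, 1, 2, 3}, the full vertex set. Edge coverage: each edge of G has both endpoints in at least one bag. Running intersection: for every vertex, the bags containing it form a connected subtree. All three properties hold, so this is a valid tree decomposition of width max|bag| − 1 = 2, and hence tw(G) ≤ 2.

Yes; width 2.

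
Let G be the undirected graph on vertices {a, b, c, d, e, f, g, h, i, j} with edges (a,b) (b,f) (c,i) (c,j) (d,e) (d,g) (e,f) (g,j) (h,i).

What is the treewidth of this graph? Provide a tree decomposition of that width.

Each bag holds 2 vertices, so the decomposition has width 1, which upper-bounds the treewidth. G has an edge, so its treewidth is at least 1. Therefore the treewidth is 1.

Treewidth 1.
One optimal decomposition is:
Bags: B1 = {a, b}  B2 = {b, f}  B3 = {e, f}  B4 = {d, e}  B5 = {d, g}  B6 = {g, j}  B7 = {c, j}  B8 = {c, i}  B9 = {h, i}
Tree: B1–B2, B2–B3, B3–B4, B4–B5, B5–B6, B6–B7, B7–B8, B8–B9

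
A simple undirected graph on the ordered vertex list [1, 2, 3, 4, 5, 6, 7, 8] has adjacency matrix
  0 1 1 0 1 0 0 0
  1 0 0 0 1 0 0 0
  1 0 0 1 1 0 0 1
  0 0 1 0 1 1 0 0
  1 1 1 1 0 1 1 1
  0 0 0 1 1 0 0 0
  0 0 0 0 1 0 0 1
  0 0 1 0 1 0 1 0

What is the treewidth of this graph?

A width-2 tree decomposition is:
Bags: B1 = {4, 5, 6}  B2 = {3, 4, 5}  B3 = {1, 3, 5}  B4 = {3, 5, 8}  B5 = {5, 7, 8}  B6 = {1, 2, 5}
Tree: B1–B2, B2–B3, B2–B4, B4–B5, B3–B6
Every bag has size at most 3, so the width is 3 − 1 = 2 and tw(G) ≤ 2. On the other hand G contains the 3-clique {1, 2, 5}. A clique must lie in a single bag of any decomposition, so no decomposition can have width below 2. The upper and lower bounds meet at 2, so that is the treewidth.

2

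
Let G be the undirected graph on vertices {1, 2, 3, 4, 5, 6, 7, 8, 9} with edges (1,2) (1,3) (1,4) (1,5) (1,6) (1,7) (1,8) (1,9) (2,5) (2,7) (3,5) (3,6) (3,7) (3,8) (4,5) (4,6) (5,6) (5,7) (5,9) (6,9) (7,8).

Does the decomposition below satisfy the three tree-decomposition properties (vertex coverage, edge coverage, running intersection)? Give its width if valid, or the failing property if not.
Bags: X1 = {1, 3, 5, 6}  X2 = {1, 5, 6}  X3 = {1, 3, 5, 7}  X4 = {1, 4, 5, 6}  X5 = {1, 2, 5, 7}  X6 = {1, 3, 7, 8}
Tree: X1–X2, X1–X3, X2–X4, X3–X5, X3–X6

No — vertex 9 appears in no bag.

A tree decomposition must satisfy three properties: every vertex lies in some bag; for every edge, both endpoints lie together in some bag; and for every vertex, the bags containing it form a connected subtree. Here vertex 9 appears in no bag, so the decomposition is invalid.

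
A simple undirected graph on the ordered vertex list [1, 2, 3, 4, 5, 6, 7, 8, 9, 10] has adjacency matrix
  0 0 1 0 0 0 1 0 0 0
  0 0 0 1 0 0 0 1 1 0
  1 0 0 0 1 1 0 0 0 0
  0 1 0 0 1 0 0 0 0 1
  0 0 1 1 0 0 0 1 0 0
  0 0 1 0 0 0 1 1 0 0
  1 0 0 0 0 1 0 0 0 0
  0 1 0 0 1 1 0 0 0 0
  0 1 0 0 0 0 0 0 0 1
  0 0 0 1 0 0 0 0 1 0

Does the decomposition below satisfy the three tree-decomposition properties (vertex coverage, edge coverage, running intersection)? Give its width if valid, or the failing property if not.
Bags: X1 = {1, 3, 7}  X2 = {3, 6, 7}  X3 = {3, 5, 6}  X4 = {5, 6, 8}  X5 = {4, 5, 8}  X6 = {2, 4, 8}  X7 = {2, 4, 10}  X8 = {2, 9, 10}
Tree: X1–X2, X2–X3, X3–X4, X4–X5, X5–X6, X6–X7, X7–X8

Checking the three conditions: (i) the bags cover all of {1, 2, 3, 4, 5, 6, 7, 8, 9, 10}; (ii) for each edge, some bag contains both endpoints; (iii) the bags containing any fixed vertex form a subtree. All hold, so the decomposition is valid with width 3 − 1 = 2.

Yes; width 2.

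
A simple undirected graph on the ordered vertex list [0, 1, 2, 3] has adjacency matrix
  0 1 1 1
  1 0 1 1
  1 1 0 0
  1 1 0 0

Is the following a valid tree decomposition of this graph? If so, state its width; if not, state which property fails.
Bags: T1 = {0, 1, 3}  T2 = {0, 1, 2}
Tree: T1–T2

Checking the three conditions: (i) the bags cover all of {0, 1, 2, 3}; (ii) for each edge, some bag contains both endpoints; (iii) the bags containing any fixed vertex form a subtree. All hold, so the decomposition is valid with width 3 − 1 = 2.

Yes; width 2.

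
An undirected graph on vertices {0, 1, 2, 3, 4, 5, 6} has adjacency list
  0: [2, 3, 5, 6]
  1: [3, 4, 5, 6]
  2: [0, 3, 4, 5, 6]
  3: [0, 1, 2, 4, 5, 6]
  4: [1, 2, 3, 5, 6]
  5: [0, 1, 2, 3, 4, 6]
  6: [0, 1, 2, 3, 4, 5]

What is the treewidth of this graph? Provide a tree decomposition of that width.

Treewidth 4.
One optimal decomposition is:
Bags: B1 = {0, 2, 3, 5, 6}  B2 = {2, 3, 4, 5, 6}  B3 = {1, 3, 4, 5, 6}
Tree: B1–B2, B2–B3

The largest bag has 5 vertices, giving width 4; this decomposition certifies tw(G) ≤ 4. On the other hand G contains the 5-clique {1, 3, 4, 5, 6}. A clique must lie in a single bag of any decomposition, so no decomposition can have width below 4. Therefore the treewidth is 4.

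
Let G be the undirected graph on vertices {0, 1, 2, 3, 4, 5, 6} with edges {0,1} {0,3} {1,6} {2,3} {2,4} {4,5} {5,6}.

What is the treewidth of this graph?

A width-2 tree decomposition is:
Bags: B1 = {0, 2, 3}  B2 = {0, 1, 2}  B3 = {1, 2, 6}  B4 = {2, 5, 6}  B5 = {2, 4, 5}
Tree: B1–B2, B2–B3, B3–B4, B4–B5
Every bag has size at most 3, so the width is 3 − 1 = 2 and tw(G) ≤ 2. Since 2–3–0–1–6–5–4–2 is a cycle in G, G is not acyclic. Forests are exactly the graphs of treewidth ≤ 1, so tw(G) ≥ 2. The upper and lower bounds meet at 2, so that is the treewidth.

2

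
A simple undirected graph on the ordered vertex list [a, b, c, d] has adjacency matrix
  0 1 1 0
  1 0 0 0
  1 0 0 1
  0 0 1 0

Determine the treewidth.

1

A width-1 tree decomposition is:
Bags: B1 = {a, c}  B2 = {c, d}  B3 = {a, b}
Tree: B1–B2, B1–B3
Each bag holds 2 vertices, so the decomposition has width 1, which upper-bounds the treewidth. Since G has at least one edge (e.g. a–c), it is not an edgeless graph, so tw(G) ≥ 1. Therefore the treewidth is 1.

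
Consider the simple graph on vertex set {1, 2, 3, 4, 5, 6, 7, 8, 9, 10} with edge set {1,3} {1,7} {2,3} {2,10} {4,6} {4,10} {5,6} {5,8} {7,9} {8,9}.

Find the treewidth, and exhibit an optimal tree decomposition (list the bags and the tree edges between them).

Treewidth 2.
One optimal decomposition is:
Bags: B1 = {1, 2, 3}  B2 = {1, 2, 7}  B3 = {2, 7, 9}  B4 = {2, 8, 9}  B5 = {2, 5, 8}  B6 = {2, 5, 6}  B7 = {2, 4, 6}  B8 = {2, 4, 10}
Tree: B1–B2, B2–B3, B3–B4, B4–B5, B5–B6, B6–B7, B7–B8

The largest bag has 3 vertices, giving width 2; this decomposition certifies tw(G) ≤ 2. Since 2–3–1–7–9–8–5–6–4–10–2 is a cycle in G, G is not acyclic. Forests are exactly the graphs of treewidth ≤ 1, so tw(G) ≥ 2. Hence tw(G) = 2 exactly.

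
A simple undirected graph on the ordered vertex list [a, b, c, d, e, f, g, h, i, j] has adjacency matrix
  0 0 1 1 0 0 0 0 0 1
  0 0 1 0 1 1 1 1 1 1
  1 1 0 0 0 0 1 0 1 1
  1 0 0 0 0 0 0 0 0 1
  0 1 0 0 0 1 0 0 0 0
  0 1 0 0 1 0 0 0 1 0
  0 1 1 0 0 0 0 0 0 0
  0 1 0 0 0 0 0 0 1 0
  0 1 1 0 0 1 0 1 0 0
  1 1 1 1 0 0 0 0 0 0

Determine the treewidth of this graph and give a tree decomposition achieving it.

Every bag has size at most 3, so the width is 3 − 1 = 2 and tw(G) ≤ 2. Conversely, {a, d, j} is a clique of size 3, and the vertices of any clique must share a bag in every tree decomposition; so some bag has ≥ 3 vertices and tw(G) ≥ 2. The upper and lower bounds meet at 2, so that is the treewidth.

Treewidth 2.
One such decomposition:
Bags: B1 = {b, c, i}  B2 = {b, f, i}  B3 = {b, h, i}  B4 = {b, c, j}  B5 = {b, c, g}  B6 = {a, c, j}  B7 = {a, d, j}  B8 = {b, e, f}
Tree: B1–B2, B1–B3, B1–B4, B4–B5, B4–B6, B6–B7, B2–B8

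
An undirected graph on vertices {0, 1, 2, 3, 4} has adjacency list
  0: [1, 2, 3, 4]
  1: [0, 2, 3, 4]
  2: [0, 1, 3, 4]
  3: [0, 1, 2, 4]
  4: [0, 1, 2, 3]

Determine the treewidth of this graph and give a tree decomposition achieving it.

Treewidth 4.
One optimal decomposition is:
Bags: B1 = {0, 1, 2, 3, 4}
Tree: (single bag)

A single bag containing all 5 vertices is trivially a valid decomposition of width 4. For the lower bound, the 5 vertices {0, 1, 2, 3, 4} are pairwise adjacent, and any tree decomposition puts a clique entirely inside one bag — forcing width ≥ 4. The upper and lower bounds meet at 4, so that is the treewidth.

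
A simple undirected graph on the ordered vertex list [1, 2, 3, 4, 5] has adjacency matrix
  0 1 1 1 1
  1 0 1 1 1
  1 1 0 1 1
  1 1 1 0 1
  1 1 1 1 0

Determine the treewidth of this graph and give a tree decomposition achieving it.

Treewidth 4.
One optimal decomposition is:
Bags: B1 = {1, 2, 3, 4, 5}
Tree: (single bag)

A single bag containing all 5 vertices is trivially a valid decomposition of width 4. For the lower bound, the 5 vertices {1, 2, 3, 4, 5} are pairwise adjacent, and any tree decomposition puts a clique entirely inside one bag — forcing width ≥ 4. Therefore the treewidth is 4.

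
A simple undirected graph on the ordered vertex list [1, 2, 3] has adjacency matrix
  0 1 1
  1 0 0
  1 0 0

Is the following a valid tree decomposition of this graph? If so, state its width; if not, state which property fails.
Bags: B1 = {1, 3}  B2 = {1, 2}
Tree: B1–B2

Vertex coverage: the bags together contain {1, 2, 3}, the full vertex set. Edge coverage: each edge of G has both endpoints in at least one bag. Running intersection: for every vertex, the bags containing it form a connected subtree. All three properties hold, so this is a valid tree decomposition of width max|bag| − 1 = 1, and hence tw(G) ≤ 1.

Yes; width 1.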